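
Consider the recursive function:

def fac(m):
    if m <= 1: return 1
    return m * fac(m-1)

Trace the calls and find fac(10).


fac(10)
= 10 * fac(9)
= 10 * 9 * fac(8)
= 10 * 9 * 8 * fac(7)
= 10 * 9 * 8 * 7 * fac(6)
= 10 * 9 * 8 * 7 * 6 * fac(5)
= 10 * 9 * 8 * 7 * 6 * 5 * fac(4)
= 10 * 9 * 8 * 7 * 6 * 5 * 4 * fac(3)
= 10 * 9 * 8 * 7 * 6 * 5 * 4 * 3 * fac(2)
= 10 * 9 * 8 * 7 * 6 * 5 * 4 * 3 * 2 * fac(1)
= 10 * 9 * 8 * 7 * 6 * 5 * 4 * 3 * 2 * 1
= 3628800

3628800


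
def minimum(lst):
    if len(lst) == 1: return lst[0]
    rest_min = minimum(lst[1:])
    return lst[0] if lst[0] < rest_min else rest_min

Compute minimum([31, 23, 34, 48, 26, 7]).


minimum([31, 23, 34, 48, 26, 7]): compare 31 with minimum([23, 34, 48, 26, 7])
minimum([23, 34, 48, 26, 7]): compare 23 with minimum([34, 48, 26, 7])
minimum([34, 48, 26, 7]): compare 34 with minimum([48, 26, 7])
minimum([48, 26, 7]): compare 48 with minimum([26, 7])
minimum([26, 7]): compare 26 with minimum([7])
minimum([7]) = 7  (base case)
Compare 26 with 7 -> 7
Compare 48 with 7 -> 7
Compare 34 with 7 -> 7
Compare 23 with 7 -> 7
Compare 31 with 7 -> 7

7


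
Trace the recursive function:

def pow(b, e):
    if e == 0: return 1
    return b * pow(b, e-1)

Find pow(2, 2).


pow(2, 2)
= 2 * pow(2, 1)
= 2 * 2 * pow(2, 0)
= 2 * 2 * 1
= 4

4


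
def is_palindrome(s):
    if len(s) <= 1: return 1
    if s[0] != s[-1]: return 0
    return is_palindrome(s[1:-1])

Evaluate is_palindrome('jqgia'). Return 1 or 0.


is_palindrome('jqgia'): s[0]='j' != s[-1]='a' -> return 0
Result: 0 (not a palindrome)

0


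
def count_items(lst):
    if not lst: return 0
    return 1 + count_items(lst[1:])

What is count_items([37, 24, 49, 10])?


count_items([37, 24, 49, 10]) = 1 + count_items([24, 49, 10])
count_items([24, 49, 10]) = 1 + count_items([49, 10])
count_items([49, 10]) = 1 + count_items([10])
count_items([10]) = 1 + count_items([])
count_items([]) = 0  (base case)
Unwinding: 1 + 1 + 1 + 1 + 0 = 4

4


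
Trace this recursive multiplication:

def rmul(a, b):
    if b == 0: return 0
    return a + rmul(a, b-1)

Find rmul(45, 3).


rmul(45, 3) = 45 + rmul(45, 2)
rmul(45, 2) = 45 + rmul(45, 1)
rmul(45, 1) = 45 + rmul(45, 0)
rmul(45, 0) = 0  (base case)
Total: 45 + 45 + 45 + 0 = 135

135


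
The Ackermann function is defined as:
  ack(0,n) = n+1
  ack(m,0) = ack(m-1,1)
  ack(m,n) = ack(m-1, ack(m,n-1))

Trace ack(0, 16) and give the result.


ack(0, 16) = 17
Result: ack(0, 16) = 17

17


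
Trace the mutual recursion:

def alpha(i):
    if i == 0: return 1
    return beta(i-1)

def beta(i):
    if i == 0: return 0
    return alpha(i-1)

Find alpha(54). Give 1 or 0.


alpha(54) = beta(53)
beta(53) = alpha(52)
alpha(52) = beta(51)
beta(51) = alpha(50)
alpha(50) = beta(49)
beta(49) = alpha(48)
alpha(48) = beta(47)
beta(47) = alpha(46)
alpha(46) = beta(45)
beta(45) = alpha(44)
alpha(44) = beta(43)
beta(43) = alpha(42)
alpha(42) = beta(41)
beta(41) = alpha(40)
alpha(40) = beta(39)
beta(39) = alpha(38)
alpha(38) = beta(37)
beta(37) = alpha(36)
alpha(36) = beta(35)
beta(35) = alpha(34)
alpha(34) = beta(33)
beta(33) = alpha(32)
alpha(32) = beta(31)
beta(31) = alpha(30)
alpha(30) = beta(29)
beta(29) = alpha(28)
alpha(28) = beta(27)
beta(27) = alpha(26)
alpha(26) = beta(25)
beta(25) = alpha(24)
alpha(24) = beta(23)
beta(23) = alpha(22)
alpha(22) = beta(21)
beta(21) = alpha(20)
alpha(20) = beta(19)
beta(19) = alpha(18)
alpha(18) = beta(17)
beta(17) = alpha(16)
alpha(16) = beta(15)
beta(15) = alpha(14)
alpha(14) = beta(13)
beta(13) = alpha(12)
alpha(12) = beta(11)
beta(11) = alpha(10)
alpha(10) = beta(9)
beta(9) = alpha(8)
alpha(8) = beta(7)
beta(7) = alpha(6)
alpha(6) = beta(5)
beta(5) = alpha(4)
alpha(4) = beta(3)
beta(3) = alpha(2)
alpha(2) = beta(1)
beta(1) = alpha(0)
alpha(0) = 1  (base case)
Result: 1

1


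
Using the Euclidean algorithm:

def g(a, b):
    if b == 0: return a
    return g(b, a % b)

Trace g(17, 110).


g(17, 110) = g(110, 17)
g(110, 17) = g(17, 8)
g(17, 8) = g(8, 1)
g(8, 1) = g(1, 0)
g(1, 0) = 1  (base case)

1


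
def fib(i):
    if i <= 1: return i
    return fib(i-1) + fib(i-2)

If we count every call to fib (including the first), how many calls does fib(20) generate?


Let C(n) = total calls for fib(n)
C(0) = 1, C(1) = 1
C(2) = 1 + C(1) + C(0) = 1 + 1 + 1 = 3
C(3) = 1 + C(2) + C(1) = 1 + 3 + 1 = 5
C(4) = 1 + C(3) + C(2) = 1 + 5 + 3 = 9
C(5) = 1 + C(4) + C(3) = 1 + 9 + 5 = 15
C(6) = 1 + C(5) + C(4) = 1 + 15 + 9 = 25
C(7) = 1 + C(6) + C(5) = 1 + 25 + 15 = 41
C(8) = 1 + C(7) + C(6) = 1 + 41 + 25 = 67
C(9) = 1 + C(8) + C(7) = 1 + 67 + 41 = 109
C(10) = 1 + C(9) + C(8) = 1 + 109 + 67 = 177
C(11) = 1 + C(10) + C(9) = 1 + 177 + 109 = 287
C(12) = 1 + C(11) + C(10) = 1 + 287 + 177 = 465
C(13) = 1 + C(12) + C(11) = 1 + 465 + 287 = 753
C(14) = 1 + C(13) + C(12) = 1 + 753 + 465 = 1219
C(15) = 1 + C(14) + C(13) = 1 + 1219 + 753 = 1973
C(16) = 1 + C(15) + C(14) = 1 + 1973 + 1219 = 3193
C(17) = 1 + C(16) + C(15) = 1 + 3193 + 1973 = 5167
C(18) = 1 + C(17) + C(16) = 1 + 5167 + 3193 = 8361
C(19) = 1 + C(18) + C(17) = 1 + 8361 + 5167 = 13529
C(20) = 1 + C(19) + C(18) = 1 + 13529 + 8361 = 21891

21891


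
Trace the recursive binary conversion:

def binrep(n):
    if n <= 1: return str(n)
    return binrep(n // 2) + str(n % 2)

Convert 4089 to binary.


binrep(4089) = binrep(2044) + '1'
binrep(2044) = binrep(1022) + '0'
binrep(1022) = binrep(511) + '0'
binrep(511) = binrep(255) + '1'
binrep(255) = binrep(127) + '1'
binrep(127) = binrep(63) + '1'
binrep(63) = binrep(31) + '1'
binrep(31) = binrep(15) + '1'
binrep(15) = binrep(7) + '1'
binrep(7) = binrep(3) + '1'
binrep(3) = binrep(1) + '1'
binrep(1) = '1'  (base case)
Concatenating: '1' + '1' + '1' + '1' + '1' + '1' + '1' + '1' + '1' + '0' + '0' + '1' = '111111111001'

111111111001


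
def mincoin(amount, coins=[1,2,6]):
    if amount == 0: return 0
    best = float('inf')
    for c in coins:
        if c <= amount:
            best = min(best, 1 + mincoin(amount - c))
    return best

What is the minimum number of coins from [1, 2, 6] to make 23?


Building up with DP:
mincoin(0) = 0
mincoin(1) = min(1+mincoin(0)=1+0=1) = 1
mincoin(2) = min(1+mincoin(1)=1+1=2, 1+mincoin(0)=1+0=1) = 1
mincoin(3) = min(1+mincoin(2)=1+1=2, 1+mincoin(1)=1+1=2) = 2
mincoin(4) = min(1+mincoin(3)=1+2=3, 1+mincoin(2)=1+1=2) = 2
mincoin(5) = min(1+mincoin(4)=1+2=3, 1+mincoin(3)=1+2=3) = 3
mincoin(6) = min(1+mincoin(5)=1+3=4, 1+mincoin(4)=1+2=3, 1+mincoin(0)=1+0=1) = 1
mincoin(7) = min(1+mincoin(6)=1+1=2, 1+mincoin(5)=1+3=4, 1+mincoin(1)=1+1=2) = 2
mincoin(8) = min(1+mincoin(7)=1+2=3, 1+mincoin(6)=1+1=2, 1+mincoin(2)=1+1=2) = 2
mincoin(9) = min(1+mincoin(8)=1+2=3, 1+mincoin(7)=1+2=3, 1+mincoin(3)=1+2=3) = 3
mincoin(10) = min(1+mincoin(9)=1+3=4, 1+mincoin(8)=1+2=3, 1+mincoin(4)=1+2=3) = 3
mincoin(11) = min(1+mincoin(10)=1+3=4, 1+mincoin(9)=1+3=4, 1+mincoin(5)=1+3=4) = 4
mincoin(12) = min(1+mincoin(11)=1+4=5, 1+mincoin(10)=1+3=4, 1+mincoin(6)=1+1=2) = 2
mincoin(13) = min(1+mincoin(12)=1+2=3, 1+mincoin(11)=1+4=5, 1+mincoin(7)=1+2=3) = 3
mincoin(14) = min(1+mincoin(13)=1+3=4, 1+mincoin(12)=1+2=3, 1+mincoin(8)=1+2=3) = 3
mincoin(15) = min(1+mincoin(14)=1+3=4, 1+mincoin(13)=1+3=4, 1+mincoin(9)=1+3=4) = 4
mincoin(16) = min(1+mincoin(15)=1+4=5, 1+mincoin(14)=1+3=4, 1+mincoin(10)=1+3=4) = 4
mincoin(17) = min(1+mincoin(16)=1+4=5, 1+mincoin(15)=1+4=5, 1+mincoin(11)=1+4=5) = 5
mincoin(18) = min(1+mincoin(17)=1+5=6, 1+mincoin(16)=1+4=5, 1+mincoin(12)=1+2=3) = 3
mincoin(19) = min(1+mincoin(18)=1+3=4, 1+mincoin(17)=1+5=6, 1+mincoin(13)=1+3=4) = 4
mincoin(20) = min(1+mincoin(19)=1+4=5, 1+mincoin(18)=1+3=4, 1+mincoin(14)=1+3=4) = 4
mincoin(21) = min(1+mincoin(20)=1+4=5, 1+mincoin(19)=1+4=5, 1+mincoin(15)=1+4=5) = 5
mincoin(22) = min(1+mincoin(21)=1+5=6, 1+mincoin(20)=1+4=5, 1+mincoin(16)=1+4=5) = 5
mincoin(23) = min(1+mincoin(22)=1+5=6, 1+mincoin(21)=1+5=6, 1+mincoin(17)=1+5=6) = 6

6


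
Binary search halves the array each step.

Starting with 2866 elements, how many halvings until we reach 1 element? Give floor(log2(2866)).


2866 / 2 = 1433
1433 / 2 = 716
716 / 2 = 358
358 / 2 = 179
179 / 2 = 89
89 / 2 = 44
44 / 2 = 22
22 / 2 = 11
11 / 2 = 5
5 / 2 = 2
2 / 2 = 1
Reached 1 after 11 halvings

11


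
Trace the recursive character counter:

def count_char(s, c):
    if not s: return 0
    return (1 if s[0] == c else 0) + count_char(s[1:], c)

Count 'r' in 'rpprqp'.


s[0]='r' == 'r' -> 1
s[0]='p' != 'r' -> 0
s[0]='p' != 'r' -> 0
s[0]='r' == 'r' -> 1
s[0]='q' != 'r' -> 0
s[0]='p' != 'r' -> 0
Sum: 1 + 0 + 0 + 1 + 0 + 0 = 2

2


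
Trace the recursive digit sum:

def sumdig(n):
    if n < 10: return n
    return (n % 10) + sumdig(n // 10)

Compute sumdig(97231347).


sumdig(97231347) = 7 + sumdig(9723134)
sumdig(9723134) = 4 + sumdig(972313)
sumdig(972313) = 3 + sumdig(97231)
sumdig(97231) = 1 + sumdig(9723)
sumdig(9723) = 3 + sumdig(972)
sumdig(972) = 2 + sumdig(97)
sumdig(97) = 7 + sumdig(9)
sumdig(9) = 9  (base case)
Total: 7 + 4 + 3 + 1 + 3 + 2 + 7 + 9 = 36

36


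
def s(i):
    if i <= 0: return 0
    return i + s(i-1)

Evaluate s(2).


s(2)
= 2 + 1 + s(0)
= 2 + 1 + 0
= 3

3


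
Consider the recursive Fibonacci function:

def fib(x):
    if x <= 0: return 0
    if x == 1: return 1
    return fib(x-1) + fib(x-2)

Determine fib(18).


Computing fib(18) bottom-up:
fib(0) = 0
fib(1) = 1
fib(2) = fib(1) + fib(0) = 1 + 0 = 1
fib(3) = fib(2) + fib(1) = 1 + 1 = 2
fib(4) = fib(3) + fib(2) = 2 + 1 = 3
fib(5) = fib(4) + fib(3) = 3 + 2 = 5
fib(6) = fib(5) + fib(4) = 5 + 3 = 8
fib(7) = fib(6) + fib(5) = 8 + 5 = 13
fib(8) = fib(7) + fib(6) = 13 + 8 = 21
fib(9) = fib(8) + fib(7) = 21 + 13 = 34
fib(10) = fib(9) + fib(8) = 34 + 21 = 55
fib(11) = fib(10) + fib(9) = 55 + 34 = 89
fib(12) = fib(11) + fib(10) = 89 + 55 = 144
fib(13) = fib(12) + fib(11) = 144 + 89 = 233
fib(14) = fib(13) + fib(12) = 233 + 144 = 377
fib(15) = fib(14) + fib(13) = 377 + 233 = 610
fib(16) = fib(15) + fib(14) = 610 + 377 = 987
fib(17) = fib(16) + fib(15) = 987 + 610 = 1597
fib(18) = fib(17) + fib(16) = 1597 + 987 = 2584

2584


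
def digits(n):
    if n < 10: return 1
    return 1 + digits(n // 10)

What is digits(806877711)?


digits(806877711) = 1 + digits(80687771)
digits(80687771) = 1 + digits(8068777)
digits(8068777) = 1 + digits(806877)
digits(806877) = 1 + digits(80687)
digits(80687) = 1 + digits(8068)
digits(8068) = 1 + digits(806)
digits(806) = 1 + digits(80)
digits(80) = 1 + digits(8)
digits(8) = 1  (base case: 8 < 10)
Unwinding: 1 + 1 + 1 + 1 + 1 + 1 + 1 + 1 + 1 = 9

9


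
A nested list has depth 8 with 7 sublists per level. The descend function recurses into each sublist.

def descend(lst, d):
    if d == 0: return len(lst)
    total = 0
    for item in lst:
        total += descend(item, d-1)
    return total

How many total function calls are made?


At depth 0 (root): 1 call
At depth 1: each of 1 parents calls descend on 7 children = 7 calls
At depth 2: each of 7 parents calls descend on 7 children = 49 calls
At depth 3: each of 49 parents calls descend on 7 children = 343 calls
At depth 4: each of 343 parents calls descend on 7 children = 2401 calls
At depth 5: each of 2401 parents calls descend on 7 children = 16807 calls
At depth 6: each of 16807 parents calls descend on 7 children = 117649 calls
At depth 7: each of 117649 parents calls descend on 7 children = 823543 calls
At depth 8: each of 823543 parents calls descend on 7 children = 5764801 calls
Total: 1 + 7 + 49 + 343 + 2401 + 16807 + 117649 + 823543 + 5764801 = 6725601

6725601


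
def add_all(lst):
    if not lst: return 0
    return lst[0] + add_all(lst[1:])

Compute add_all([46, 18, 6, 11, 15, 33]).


add_all([46, 18, 6, 11, 15, 33]) = 46 + add_all([18, 6, 11, 15, 33])
add_all([18, 6, 11, 15, 33]) = 18 + add_all([6, 11, 15, 33])
add_all([6, 11, 15, 33]) = 6 + add_all([11, 15, 33])
add_all([11, 15, 33]) = 11 + add_all([15, 33])
add_all([15, 33]) = 15 + add_all([33])
add_all([33]) = 33 + add_all([])
add_all([]) = 0  (base case)
Total: 46 + 18 + 6 + 11 + 15 + 33 + 0 = 129

129


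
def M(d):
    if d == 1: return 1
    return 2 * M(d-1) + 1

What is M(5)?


M(5) = 2 * M(4) + 1
M(4) = 2 * M(3) + 1
M(3) = 2 * M(2) + 1
M(2) = 2 * M(1) + 1
M(1) = 1  (base case)
M(2) = 2 * 1 + 1 = 3
M(3) = 2 * 3 + 1 = 7
M(4) = 2 * 7 + 1 = 15
M(5) = 2 * 15 + 1 = 31

31


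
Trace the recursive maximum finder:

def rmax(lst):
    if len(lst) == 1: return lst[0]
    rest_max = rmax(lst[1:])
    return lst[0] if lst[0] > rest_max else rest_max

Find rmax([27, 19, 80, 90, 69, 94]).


rmax([27, 19, 80, 90, 69, 94]): compare 27 with rmax([19, 80, 90, 69, 94])
rmax([19, 80, 90, 69, 94]): compare 19 with rmax([80, 90, 69, 94])
rmax([80, 90, 69, 94]): compare 80 with rmax([90, 69, 94])
rmax([90, 69, 94]): compare 90 with rmax([69, 94])
rmax([69, 94]): compare 69 with rmax([94])
rmax([94]) = 94  (base case)
Compare 69 with 94 -> 94
Compare 90 with 94 -> 94
Compare 80 with 94 -> 94
Compare 19 with 94 -> 94
Compare 27 with 94 -> 94

94


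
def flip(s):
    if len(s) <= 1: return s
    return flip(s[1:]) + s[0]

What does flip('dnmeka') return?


flip('dnmeka') = flip('nmeka') + 'd'
flip('nmeka') = flip('meka') + 'n'
flip('meka') = flip('eka') + 'm'
flip('eka') = flip('ka') + 'e'
flip('ka') = flip('a') + 'k'
flip('a') = 'a'  (base case)
Concatenating: 'a' + 'k' + 'e' + 'm' + 'n' + 'd' = 'akemnd'

akemnd


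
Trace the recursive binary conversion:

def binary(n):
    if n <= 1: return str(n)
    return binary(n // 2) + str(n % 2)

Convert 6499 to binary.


binary(6499) = binary(3249) + '1'
binary(3249) = binary(1624) + '1'
binary(1624) = binary(812) + '0'
binary(812) = binary(406) + '0'
binary(406) = binary(203) + '0'
binary(203) = binary(101) + '1'
binary(101) = binary(50) + '1'
binary(50) = binary(25) + '0'
binary(25) = binary(12) + '1'
binary(12) = binary(6) + '0'
binary(6) = binary(3) + '0'
binary(3) = binary(1) + '1'
binary(1) = '1'  (base case)
Concatenating: '1' + '1' + '0' + '0' + '1' + '0' + '1' + '1' + '0' + '0' + '0' + '1' + '1' = '1100101100011'

1100101100011


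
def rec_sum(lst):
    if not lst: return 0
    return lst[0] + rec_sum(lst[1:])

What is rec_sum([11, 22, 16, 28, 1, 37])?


rec_sum([11, 22, 16, 28, 1, 37]) = 11 + rec_sum([22, 16, 28, 1, 37])
rec_sum([22, 16, 28, 1, 37]) = 22 + rec_sum([16, 28, 1, 37])
rec_sum([16, 28, 1, 37]) = 16 + rec_sum([28, 1, 37])
rec_sum([28, 1, 37]) = 28 + rec_sum([1, 37])
rec_sum([1, 37]) = 1 + rec_sum([37])
rec_sum([37]) = 37 + rec_sum([])
rec_sum([]) = 0  (base case)
Total: 11 + 22 + 16 + 28 + 1 + 37 + 0 = 115

115


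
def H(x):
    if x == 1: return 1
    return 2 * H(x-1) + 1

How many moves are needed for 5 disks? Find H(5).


H(5) = 2 * H(4) + 1
H(4) = 2 * H(3) + 1
H(3) = 2 * H(2) + 1
H(2) = 2 * H(1) + 1
H(1) = 1  (base case)
H(2) = 2 * 1 + 1 = 3
H(3) = 2 * 3 + 1 = 7
H(4) = 2 * 7 + 1 = 15
H(5) = 2 * 15 + 1 = 31

31


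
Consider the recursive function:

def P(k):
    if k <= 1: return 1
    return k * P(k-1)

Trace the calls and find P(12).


P(12)
= 12 * P(11)
= 12 * 11 * P(10)
= 12 * 11 * 10 * P(9)
= 12 * 11 * 10 * 9 * P(8)
= 12 * 11 * 10 * 9 * 8 * P(7)
= 12 * 11 * 10 * 9 * 8 * 7 * P(6)
= 12 * 11 * 10 * 9 * 8 * 7 * 6 * P(5)
= 12 * 11 * 10 * 9 * 8 * 7 * 6 * 5 * P(4)
= 12 * 11 * 10 * 9 * 8 * 7 * 6 * 5 * 4 * P(3)
= 12 * 11 * 10 * 9 * 8 * 7 * 6 * 5 * 4 * 3 * P(2)
= 12 * 11 * 10 * 9 * 8 * 7 * 6 * 5 * 4 * 3 * 2 * P(1)
= 12 * 11 * 10 * 9 * 8 * 7 * 6 * 5 * 4 * 3 * 2 * 1
= 479001600

479001600


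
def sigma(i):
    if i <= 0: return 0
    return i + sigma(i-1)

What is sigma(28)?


sigma(28)
= 28 + 27 + 26 + 25 + 24 + 23 + 22 + 21 + 20 + 19 + 18 + 17 + 16 + 15 + 14 + 13 + 12 + 11 + 10 + 9 + 8 + 7 + 6 + 5 + 4 + 3 + 2 + 1 + sigma(0)
= 28 + 27 + 26 + 25 + 24 + 23 + 22 + 21 + 20 + 19 + 18 + 17 + 16 + 15 + 14 + 13 + 12 + 11 + 10 + 9 + 8 + 7 + 6 + 5 + 4 + 3 + 2 + 1 + 0
= 406

406


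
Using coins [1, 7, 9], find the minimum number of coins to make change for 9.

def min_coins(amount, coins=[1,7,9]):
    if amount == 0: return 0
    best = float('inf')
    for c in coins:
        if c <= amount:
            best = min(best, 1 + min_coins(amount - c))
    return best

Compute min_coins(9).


Building up with DP:
min_coins(0) = 0
min_coins(1) = min(1+min_coins(0)=1+0=1) = 1
min_coins(2) = min(1+min_coins(1)=1+1=2) = 2
min_coins(3) = min(1+min_coins(2)=1+2=3) = 3
min_coins(4) = min(1+min_coins(3)=1+3=4) = 4
min_coins(5) = min(1+min_coins(4)=1+4=5) = 5
min_coins(6) = min(1+min_coins(5)=1+5=6) = 6
min_coins(7) = min(1+min_coins(6)=1+6=7, 1+min_coins(0)=1+0=1) = 1
min_coins(8) = min(1+min_coins(7)=1+1=2, 1+min_coins(1)=1+1=2) = 2
min_coins(9) = min(1+min_coins(8)=1+2=3, 1+min_coins(2)=1+2=3, 1+min_coins(0)=1+0=1) = 1

1


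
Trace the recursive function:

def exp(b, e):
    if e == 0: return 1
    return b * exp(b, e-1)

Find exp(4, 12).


exp(4, 12)
= 4 * exp(4, 11)
= 4 * 4 * exp(4, 10)
= 4 * 4 * 4 * exp(4, 9)
= 4 * 4 * 4 * 4 * exp(4, 8)
= 4 * 4 * 4 * 4 * 4 * exp(4, 7)
= 4 * 4 * 4 * 4 * 4 * 4 * exp(4, 6)
= 4 * 4 * 4 * 4 * 4 * 4 * 4 * exp(4, 5)
= 4 * 4 * 4 * 4 * 4 * 4 * 4 * 4 * exp(4, 4)
= 4 * 4 * 4 * 4 * 4 * 4 * 4 * 4 * 4 * exp(4, 3)
= 4 * 4 * 4 * 4 * 4 * 4 * 4 * 4 * 4 * 4 * exp(4, 2)
= 4 * 4 * 4 * 4 * 4 * 4 * 4 * 4 * 4 * 4 * 4 * exp(4, 1)
= 4 * 4 * 4 * 4 * 4 * 4 * 4 * 4 * 4 * 4 * 4 * 4 * exp(4, 0)
= 4 * 4 * 4 * 4 * 4 * 4 * 4 * 4 * 4 * 4 * 4 * 4 * 1
= 16777216

16777216


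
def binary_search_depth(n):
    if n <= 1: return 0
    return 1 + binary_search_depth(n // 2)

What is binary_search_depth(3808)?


3808 / 2 = 1904
1904 / 2 = 952
952 / 2 = 476
476 / 2 = 238
238 / 2 = 119
119 / 2 = 59
59 / 2 = 29
29 / 2 = 14
14 / 2 = 7
7 / 2 = 3
3 / 2 = 1
Reached 1 after 11 halvings

11


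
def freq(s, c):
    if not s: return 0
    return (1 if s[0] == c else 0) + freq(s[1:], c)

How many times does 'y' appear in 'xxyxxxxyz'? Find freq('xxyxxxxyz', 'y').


s[0]='x' != 'y' -> 0
s[0]='x' != 'y' -> 0
s[0]='y' == 'y' -> 1
s[0]='x' != 'y' -> 0
s[0]='x' != 'y' -> 0
s[0]='x' != 'y' -> 0
s[0]='x' != 'y' -> 0
s[0]='y' == 'y' -> 1
s[0]='z' != 'y' -> 0
Sum: 0 + 0 + 1 + 0 + 0 + 0 + 0 + 1 + 0 = 2

2


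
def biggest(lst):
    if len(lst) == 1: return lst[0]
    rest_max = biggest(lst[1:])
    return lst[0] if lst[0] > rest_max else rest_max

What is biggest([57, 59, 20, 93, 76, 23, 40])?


biggest([57, 59, 20, 93, 76, 23, 40]): compare 57 with biggest([59, 20, 93, 76, 23, 40])
biggest([59, 20, 93, 76, 23, 40]): compare 59 with biggest([20, 93, 76, 23, 40])
biggest([20, 93, 76, 23, 40]): compare 20 with biggest([93, 76, 23, 40])
biggest([93, 76, 23, 40]): compare 93 with biggest([76, 23, 40])
biggest([76, 23, 40]): compare 76 with biggest([23, 40])
biggest([23, 40]): compare 23 with biggest([40])
biggest([40]) = 40  (base case)
Compare 23 with 40 -> 40
Compare 76 with 40 -> 76
Compare 93 with 76 -> 93
Compare 20 with 93 -> 93
Compare 59 with 93 -> 93
Compare 57 with 93 -> 93

93


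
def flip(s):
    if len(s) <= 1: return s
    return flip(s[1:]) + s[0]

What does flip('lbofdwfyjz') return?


flip('lbofdwfyjz') = flip('bofdwfyjz') + 'l'
flip('bofdwfyjz') = flip('ofdwfyjz') + 'b'
flip('ofdwfyjz') = flip('fdwfyjz') + 'o'
flip('fdwfyjz') = flip('dwfyjz') + 'f'
flip('dwfyjz') = flip('wfyjz') + 'd'
flip('wfyjz') = flip('fyjz') + 'w'
flip('fyjz') = flip('yjz') + 'f'
flip('yjz') = flip('jz') + 'y'
flip('jz') = flip('z') + 'j'
flip('z') = 'z'  (base case)
Concatenating: 'z' + 'j' + 'y' + 'f' + 'w' + 'd' + 'f' + 'o' + 'b' + 'l' = 'zjyfwdfobl'

zjyfwdfobl


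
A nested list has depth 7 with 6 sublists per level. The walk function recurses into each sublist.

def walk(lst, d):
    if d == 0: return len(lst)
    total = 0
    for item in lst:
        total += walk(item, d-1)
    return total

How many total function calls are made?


At depth 0 (root): 1 call
At depth 1: each of 1 parents calls walk on 6 children = 6 calls
At depth 2: each of 6 parents calls walk on 6 children = 36 calls
At depth 3: each of 36 parents calls walk on 6 children = 216 calls
At depth 4: each of 216 parents calls walk on 6 children = 1296 calls
At depth 5: each of 1296 parents calls walk on 6 children = 7776 calls
At depth 6: each of 7776 parents calls walk on 6 children = 46656 calls
At depth 7: each of 46656 parents calls walk on 6 children = 279936 calls
Total: 1 + 6 + 36 + 216 + 1296 + 7776 + 46656 + 279936 = 335923

335923


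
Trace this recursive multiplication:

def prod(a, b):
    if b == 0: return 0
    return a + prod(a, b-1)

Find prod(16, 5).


prod(16, 5) = 16 + prod(16, 4)
prod(16, 4) = 16 + prod(16, 3)
prod(16, 3) = 16 + prod(16, 2)
prod(16, 2) = 16 + prod(16, 1)
prod(16, 1) = 16 + prod(16, 0)
prod(16, 0) = 0  (base case)
Total: 16 + 16 + 16 + 16 + 16 + 0 = 80

80


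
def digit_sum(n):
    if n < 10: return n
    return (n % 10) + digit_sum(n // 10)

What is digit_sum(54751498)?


digit_sum(54751498) = 8 + digit_sum(5475149)
digit_sum(5475149) = 9 + digit_sum(547514)
digit_sum(547514) = 4 + digit_sum(54751)
digit_sum(54751) = 1 + digit_sum(5475)
digit_sum(5475) = 5 + digit_sum(547)
digit_sum(547) = 7 + digit_sum(54)
digit_sum(54) = 4 + digit_sum(5)
digit_sum(5) = 5  (base case)
Total: 8 + 9 + 4 + 1 + 5 + 7 + 4 + 5 = 43

43


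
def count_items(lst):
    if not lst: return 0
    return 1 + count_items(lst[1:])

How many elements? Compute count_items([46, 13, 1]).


count_items([46, 13, 1]) = 1 + count_items([13, 1])
count_items([13, 1]) = 1 + count_items([1])
count_items([1]) = 1 + count_items([])
count_items([]) = 0  (base case)
Unwinding: 1 + 1 + 1 + 0 = 3

3


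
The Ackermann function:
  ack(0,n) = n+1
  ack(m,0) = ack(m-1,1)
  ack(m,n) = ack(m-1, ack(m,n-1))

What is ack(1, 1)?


ack(1, 1) = ack(0, ack(1, 0))
  ack(1, 0) = ack(0, 1)
    ack(0, 1) = 2
  = ack(0, 2)
  ack(0, 2) = 3
Result: ack(1, 1) = 3

3


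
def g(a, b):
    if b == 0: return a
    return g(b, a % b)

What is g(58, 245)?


g(58, 245) = g(245, 58)
g(245, 58) = g(58, 13)
g(58, 13) = g(13, 6)
g(13, 6) = g(6, 1)
g(6, 1) = g(1, 0)
g(1, 0) = 1  (base case)

1


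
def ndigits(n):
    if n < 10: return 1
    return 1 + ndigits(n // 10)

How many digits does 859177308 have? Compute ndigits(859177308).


ndigits(859177308) = 1 + ndigits(85917730)
ndigits(85917730) = 1 + ndigits(8591773)
ndigits(8591773) = 1 + ndigits(859177)
ndigits(859177) = 1 + ndigits(85917)
ndigits(85917) = 1 + ndigits(8591)
ndigits(8591) = 1 + ndigits(859)
ndigits(859) = 1 + ndigits(85)
ndigits(85) = 1 + ndigits(8)
ndigits(8) = 1  (base case: 8 < 10)
Unwinding: 1 + 1 + 1 + 1 + 1 + 1 + 1 + 1 + 1 = 9

9


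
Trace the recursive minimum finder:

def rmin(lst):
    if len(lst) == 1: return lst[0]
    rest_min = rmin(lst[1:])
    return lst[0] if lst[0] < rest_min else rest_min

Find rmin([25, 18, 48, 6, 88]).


rmin([25, 18, 48, 6, 88]): compare 25 with rmin([18, 48, 6, 88])
rmin([18, 48, 6, 88]): compare 18 with rmin([48, 6, 88])
rmin([48, 6, 88]): compare 48 with rmin([6, 88])
rmin([6, 88]): compare 6 with rmin([88])
rmin([88]) = 88  (base case)
Compare 6 with 88 -> 6
Compare 48 with 6 -> 6
Compare 18 with 6 -> 6
Compare 25 with 6 -> 6

6


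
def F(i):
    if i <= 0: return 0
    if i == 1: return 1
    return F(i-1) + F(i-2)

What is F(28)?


Computing F(28) bottom-up:
F(0) = 0
F(1) = 1
F(2) = F(1) + F(0) = 1 + 0 = 1
F(3) = F(2) + F(1) = 1 + 1 = 2
F(4) = F(3) + F(2) = 2 + 1 = 3
F(5) = F(4) + F(3) = 3 + 2 = 5
F(6) = F(5) + F(4) = 5 + 3 = 8
F(7) = F(6) + F(5) = 8 + 5 = 13
F(8) = F(7) + F(6) = 13 + 8 = 21
F(9) = F(8) + F(7) = 21 + 13 = 34
F(10) = F(9) + F(8) = 34 + 21 = 55
F(11) = F(10) + F(9) = 55 + 34 = 89
F(12) = F(11) + F(10) = 89 + 55 = 144
F(13) = F(12) + F(11) = 144 + 89 = 233
F(14) = F(13) + F(12) = 233 + 144 = 377
F(15) = F(14) + F(13) = 377 + 233 = 610
F(16) = F(15) + F(14) = 610 + 377 = 987
F(17) = F(16) + F(15) = 987 + 610 = 1597
F(18) = F(17) + F(16) = 1597 + 987 = 2584
F(19) = F(18) + F(17) = 2584 + 1597 = 4181
F(20) = F(19) + F(18) = 4181 + 2584 = 6765
F(21) = F(20) + F(19) = 6765 + 4181 = 10946
F(22) = F(21) + F(20) = 10946 + 6765 = 17711
F(23) = F(22) + F(21) = 17711 + 10946 = 28657
F(24) = F(23) + F(22) = 28657 + 17711 = 46368
F(25) = F(24) + F(23) = 46368 + 28657 = 75025
F(26) = F(25) + F(24) = 75025 + 46368 = 121393
F(27) = F(26) + F(25) = 121393 + 75025 = 196418
F(28) = F(27) + F(26) = 196418 + 121393 = 317811

317811


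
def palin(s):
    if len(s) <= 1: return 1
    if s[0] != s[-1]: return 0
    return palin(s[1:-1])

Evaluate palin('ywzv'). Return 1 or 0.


palin('ywzv'): s[0]='y' != s[-1]='v' -> return 0
Result: 0 (not a palindrome)

0


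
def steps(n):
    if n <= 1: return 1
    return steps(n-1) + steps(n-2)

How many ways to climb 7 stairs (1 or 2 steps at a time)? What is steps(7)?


Building up from base cases:
steps(0) = 1
steps(1) = 1
steps(2) = steps(1) + steps(0) = 1 + 1 = 2
steps(3) = steps(2) + steps(1) = 2 + 1 = 3
steps(4) = steps(3) + steps(2) = 3 + 2 = 5
steps(5) = steps(4) + steps(3) = 5 + 3 = 8
steps(6) = steps(5) + steps(4) = 8 + 5 = 13
steps(7) = steps(6) + steps(5) = 13 + 8 = 21

21


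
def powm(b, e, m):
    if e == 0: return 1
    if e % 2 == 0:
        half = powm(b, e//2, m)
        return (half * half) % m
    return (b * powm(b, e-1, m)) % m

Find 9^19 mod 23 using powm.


powm(9, 19, 23): e is odd, compute powm(9, 18, 23)
  powm(9, 18, 23): e is even, compute powm(9, 9, 23)
    powm(9, 9, 23): e is odd, compute powm(9, 8, 23)
      powm(9, 8, 23): e is even, compute powm(9, 4, 23)
        powm(9, 4, 23): e is even, compute powm(9, 2, 23)
          powm(9, 2, 23): e is even, compute powm(9, 1, 23)
          powm(9, 1, 23): e is odd, compute powm(9, 0, 23)
          powm(9, 0, 23) = 1
          (9 * 1) % 23 = 9
          half=9, (9*9) % 23 = 12
        half=12, (12*12) % 23 = 6
      half=6, (6*6) % 23 = 13
    (9 * 13) % 23 = 2
  half=2, (2*2) % 23 = 4
(9 * 4) % 23 = 13

13


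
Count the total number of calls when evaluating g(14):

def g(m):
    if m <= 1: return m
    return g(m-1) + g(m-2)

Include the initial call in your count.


Let C(n) = total calls for g(n)
C(0) = 1, C(1) = 1
C(2) = 1 + C(1) + C(0) = 1 + 1 + 1 = 3
C(3) = 1 + C(2) + C(1) = 1 + 3 + 1 = 5
C(4) = 1 + C(3) + C(2) = 1 + 5 + 3 = 9
C(5) = 1 + C(4) + C(3) = 1 + 9 + 5 = 15
C(6) = 1 + C(5) + C(4) = 1 + 15 + 9 = 25
C(7) = 1 + C(6) + C(5) = 1 + 25 + 15 = 41
C(8) = 1 + C(7) + C(6) = 1 + 41 + 25 = 67
C(9) = 1 + C(8) + C(7) = 1 + 67 + 41 = 109
C(10) = 1 + C(9) + C(8) = 1 + 109 + 67 = 177
C(11) = 1 + C(10) + C(9) = 1 + 177 + 109 = 287
C(12) = 1 + C(11) + C(10) = 1 + 287 + 177 = 465
C(13) = 1 + C(12) + C(11) = 1 + 465 + 287 = 753
C(14) = 1 + C(13) + C(12) = 1 + 753 + 465 = 1219

1219


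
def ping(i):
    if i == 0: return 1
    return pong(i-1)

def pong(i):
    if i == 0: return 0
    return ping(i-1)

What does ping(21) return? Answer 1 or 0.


ping(21) = pong(20)
pong(20) = ping(19)
ping(19) = pong(18)
pong(18) = ping(17)
ping(17) = pong(16)
pong(16) = ping(15)
ping(15) = pong(14)
pong(14) = ping(13)
ping(13) = pong(12)
pong(12) = ping(11)
ping(11) = pong(10)
pong(10) = ping(9)
ping(9) = pong(8)
pong(8) = ping(7)
ping(7) = pong(6)
pong(6) = ping(5)
ping(5) = pong(4)
pong(4) = ping(3)
ping(3) = pong(2)
pong(2) = ping(1)
ping(1) = pong(0)
pong(0) = 0  (base case)
Result: 0

0


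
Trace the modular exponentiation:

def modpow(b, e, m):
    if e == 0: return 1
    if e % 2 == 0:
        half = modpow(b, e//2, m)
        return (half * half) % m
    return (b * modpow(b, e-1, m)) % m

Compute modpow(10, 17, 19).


modpow(10, 17, 19): e is odd, compute modpow(10, 16, 19)
  modpow(10, 16, 19): e is even, compute modpow(10, 8, 19)
    modpow(10, 8, 19): e is even, compute modpow(10, 4, 19)
      modpow(10, 4, 19): e is even, compute modpow(10, 2, 19)
        modpow(10, 2, 19): e is even, compute modpow(10, 1, 19)
          modpow(10, 1, 19): e is odd, compute modpow(10, 0, 19)
          modpow(10, 0, 19) = 1
          (10 * 1) % 19 = 10
        half=10, (10*10) % 19 = 5
      half=5, (5*5) % 19 = 6
    half=6, (6*6) % 19 = 17
  half=17, (17*17) % 19 = 4
(10 * 4) % 19 = 2

2


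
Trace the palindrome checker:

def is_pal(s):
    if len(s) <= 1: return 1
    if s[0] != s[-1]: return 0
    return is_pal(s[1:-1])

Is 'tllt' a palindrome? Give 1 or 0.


is_pal('tllt'): s[0]='t' == s[-1]='t' -> check is_pal('ll')
is_pal('ll'): s[0]='l' == s[-1]='l' -> check is_pal('')
is_pal(''): len <= 1 -> return 1  (base case)
Result: 1 (palindrome)

1


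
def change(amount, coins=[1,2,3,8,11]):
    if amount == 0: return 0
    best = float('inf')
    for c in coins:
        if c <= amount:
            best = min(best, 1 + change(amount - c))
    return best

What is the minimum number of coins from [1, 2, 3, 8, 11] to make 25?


Building up with DP:
change(0) = 0
change(1) = min(1+change(0)=1+0=1) = 1
change(2) = min(1+change(1)=1+1=2, 1+change(0)=1+0=1) = 1
change(3) = min(1+change(2)=1+1=2, 1+change(1)=1+1=2, 1+change(0)=1+0=1) = 1
change(4) = min(1+change(3)=1+1=2, 1+change(2)=1+1=2, 1+change(1)=1+1=2) = 2
change(5) = min(1+change(4)=1+2=3, 1+change(3)=1+1=2, 1+change(2)=1+1=2) = 2
change(6) = min(1+change(5)=1+2=3, 1+change(4)=1+2=3, 1+change(3)=1+1=2) = 2
change(7) = min(1+change(6)=1+2=3, 1+change(5)=1+2=3, 1+change(4)=1+2=3) = 3
change(8) = min(1+change(7)=1+3=4, 1+change(6)=1+2=3, 1+change(5)=1+2=3, 1+change(0)=1+0=1) = 1
change(9) = min(1+change(8)=1+1=2, 1+change(7)=1+3=4, 1+change(6)=1+2=3, 1+change(1)=1+1=2) = 2
change(10) = min(1+change(9)=1+2=3, 1+change(8)=1+1=2, 1+change(7)=1+3=4, 1+change(2)=1+1=2) = 2
change(11) = min(1+change(10)=1+2=3, 1+change(9)=1+2=3, 1+change(8)=1+1=2, 1+change(3)=1+1=2, 1+change(0)=1+0=1) = 1
change(12) = min(1+change(11)=1+1=2, 1+change(10)=1+2=3, 1+change(9)=1+2=3, 1+change(4)=1+2=3, 1+change(1)=1+1=2) = 2
change(13) = min(1+change(12)=1+2=3, 1+change(11)=1+1=2, 1+change(10)=1+2=3, 1+change(5)=1+2=3, 1+change(2)=1+1=2) = 2
change(14) = min(1+change(13)=1+2=3, 1+change(12)=1+2=3, 1+change(11)=1+1=2, 1+change(6)=1+2=3, 1+change(3)=1+1=2) = 2
change(15) = min(1+change(14)=1+2=3, 1+change(13)=1+2=3, 1+change(12)=1+2=3, 1+change(7)=1+3=4, 1+change(4)=1+2=3) = 3
change(16) = min(1+change(15)=1+3=4, 1+change(14)=1+2=3, 1+change(13)=1+2=3, 1+change(8)=1+1=2, 1+change(5)=1+2=3) = 2
change(17) = min(1+change(16)=1+2=3, 1+change(15)=1+3=4, 1+change(14)=1+2=3, 1+change(9)=1+2=3, 1+change(6)=1+2=3) = 3
change(18) = min(1+change(17)=1+3=4, 1+change(16)=1+2=3, 1+change(15)=1+3=4, 1+change(10)=1+2=3, 1+change(7)=1+3=4) = 3
change(19) = min(1+change(18)=1+3=4, 1+change(17)=1+3=4, 1+change(16)=1+2=3, 1+change(11)=1+1=2, 1+change(8)=1+1=2) = 2
change(20) = min(1+change(19)=1+2=3, 1+change(18)=1+3=4, 1+change(17)=1+3=4, 1+change(12)=1+2=3, 1+change(9)=1+2=3) = 3
change(21) = min(1+change(20)=1+3=4, 1+change(19)=1+2=3, 1+change(18)=1+3=4, 1+change(13)=1+2=3, 1+change(10)=1+2=3) = 3
change(22) = min(1+change(21)=1+3=4, 1+change(20)=1+3=4, 1+change(19)=1+2=3, 1+change(14)=1+2=3, 1+change(11)=1+1=2) = 2
change(23) = min(1+change(22)=1+2=3, 1+change(21)=1+3=4, 1+change(20)=1+3=4, 1+change(15)=1+3=4, 1+change(12)=1+2=3) = 3
change(24) = min(1+change(23)=1+3=4, 1+change(22)=1+2=3, 1+change(21)=1+3=4, 1+change(16)=1+2=3, 1+change(13)=1+2=3) = 3
change(25) = min(1+change(24)=1+3=4, 1+change(23)=1+3=4, 1+change(22)=1+2=3, 1+change(17)=1+3=4, 1+change(14)=1+2=3) = 3

3


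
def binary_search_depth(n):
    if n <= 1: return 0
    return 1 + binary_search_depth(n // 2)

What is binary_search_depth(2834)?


2834 / 2 = 1417
1417 / 2 = 708
708 / 2 = 354
354 / 2 = 177
177 / 2 = 88
88 / 2 = 44
44 / 2 = 22
22 / 2 = 11
11 / 2 = 5
5 / 2 = 2
2 / 2 = 1
Reached 1 after 11 halvings

11


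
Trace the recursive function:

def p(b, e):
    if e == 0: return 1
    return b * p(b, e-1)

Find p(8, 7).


p(8, 7)
= 8 * p(8, 6)
= 8 * 8 * p(8, 5)
= 8 * 8 * 8 * p(8, 4)
= 8 * 8 * 8 * 8 * p(8, 3)
= 8 * 8 * 8 * 8 * 8 * p(8, 2)
= 8 * 8 * 8 * 8 * 8 * 8 * p(8, 1)
= 8 * 8 * 8 * 8 * 8 * 8 * 8 * p(8, 0)
= 8 * 8 * 8 * 8 * 8 * 8 * 8 * 1
= 2097152

2097152


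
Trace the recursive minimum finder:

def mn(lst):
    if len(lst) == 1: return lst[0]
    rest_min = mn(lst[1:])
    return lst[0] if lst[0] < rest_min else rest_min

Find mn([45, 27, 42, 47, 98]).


mn([45, 27, 42, 47, 98]): compare 45 with mn([27, 42, 47, 98])
mn([27, 42, 47, 98]): compare 27 with mn([42, 47, 98])
mn([42, 47, 98]): compare 42 with mn([47, 98])
mn([47, 98]): compare 47 with mn([98])
mn([98]) = 98  (base case)
Compare 47 with 98 -> 47
Compare 42 with 47 -> 42
Compare 27 with 42 -> 27
Compare 45 with 27 -> 27

27


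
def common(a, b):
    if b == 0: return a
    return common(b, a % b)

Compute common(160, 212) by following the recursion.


common(160, 212) = common(212, 160)
common(212, 160) = common(160, 52)
common(160, 52) = common(52, 4)
common(52, 4) = common(4, 0)
common(4, 0) = 4  (base case)

4


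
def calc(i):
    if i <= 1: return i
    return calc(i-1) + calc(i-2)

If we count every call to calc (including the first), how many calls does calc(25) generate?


Let C(n) = total calls for calc(n)
C(0) = 1, C(1) = 1
C(2) = 1 + C(1) + C(0) = 1 + 1 + 1 = 3
C(3) = 1 + C(2) + C(1) = 1 + 3 + 1 = 5
C(4) = 1 + C(3) + C(2) = 1 + 5 + 3 = 9
C(5) = 1 + C(4) + C(3) = 1 + 9 + 5 = 15
C(6) = 1 + C(5) + C(4) = 1 + 15 + 9 = 25
C(7) = 1 + C(6) + C(5) = 1 + 25 + 15 = 41
C(8) = 1 + C(7) + C(6) = 1 + 41 + 25 = 67
C(9) = 1 + C(8) + C(7) = 1 + 67 + 41 = 109
C(10) = 1 + C(9) + C(8) = 1 + 109 + 67 = 177
C(11) = 1 + C(10) + C(9) = 1 + 177 + 109 = 287
C(12) = 1 + C(11) + C(10) = 1 + 287 + 177 = 465
C(13) = 1 + C(12) + C(11) = 1 + 465 + 287 = 753
C(14) = 1 + C(13) + C(12) = 1 + 753 + 465 = 1219
C(15) = 1 + C(14) + C(13) = 1 + 1219 + 753 = 1973
C(16) = 1 + C(15) + C(14) = 1 + 1973 + 1219 = 3193
C(17) = 1 + C(16) + C(15) = 1 + 3193 + 1973 = 5167
C(18) = 1 + C(17) + C(16) = 1 + 5167 + 3193 = 8361
C(19) = 1 + C(18) + C(17) = 1 + 8361 + 5167 = 13529
C(20) = 1 + C(19) + C(18) = 1 + 13529 + 8361 = 21891
C(21) = 1 + C(20) + C(19) = 1 + 21891 + 13529 = 35421
C(22) = 1 + C(21) + C(20) = 1 + 35421 + 21891 = 57313
C(23) = 1 + C(22) + C(21) = 1 + 57313 + 35421 = 92735
C(24) = 1 + C(23) + C(22) = 1 + 92735 + 57313 = 150049
C(25) = 1 + C(24) + C(23) = 1 + 150049 + 92735 = 242785

242785


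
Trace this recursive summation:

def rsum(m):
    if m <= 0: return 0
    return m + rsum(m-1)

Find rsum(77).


rsum(77)
= 77 + 76 + 75 + 74 + 73 + 72 + 71 + 70 + 69 + 68 + 67 + 66 + 65 + 64 + 63 + 62 + 61 + 60 + 59 + 58 + 57 + 56 + 55 + 54 + 53 + 52 + 51 + 50 + 49 + 48 + 47 + 46 + 45 + 44 + 43 + 42 + 41 + 40 + 39 + 38 + 37 + 36 + 35 + 34 + 33 + 32 + 31 + 30 + 29 + 28 + 27 + 26 + 25 + 24 + 23 + 22 + 21 + 20 + 19 + 18 + 17 + 16 + 15 + 14 + 13 + 12 + 11 + 10 + 9 + 8 + 7 + 6 + 5 + 4 + 3 + 2 + 1 + rsum(0)
= 77 + 76 + 75 + 74 + 73 + 72 + 71 + 70 + 69 + 68 + 67 + 66 + 65 + 64 + 63 + 62 + 61 + 60 + 59 + 58 + 57 + 56 + 55 + 54 + 53 + 52 + 51 + 50 + 49 + 48 + 47 + 46 + 45 + 44 + 43 + 42 + 41 + 40 + 39 + 38 + 37 + 36 + 35 + 34 + 33 + 32 + 31 + 30 + 29 + 28 + 27 + 26 + 25 + 24 + 23 + 22 + 21 + 20 + 19 + 18 + 17 + 16 + 15 + 14 + 13 + 12 + 11 + 10 + 9 + 8 + 7 + 6 + 5 + 4 + 3 + 2 + 1 + 0
= 3003

3003


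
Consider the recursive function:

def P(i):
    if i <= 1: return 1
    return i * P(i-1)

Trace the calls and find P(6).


P(6)
= 6 * P(5)
= 6 * 5 * P(4)
= 6 * 5 * 4 * P(3)
= 6 * 5 * 4 * 3 * P(2)
= 6 * 5 * 4 * 3 * 2 * P(1)
= 6 * 5 * 4 * 3 * 2 * 1
= 720

720


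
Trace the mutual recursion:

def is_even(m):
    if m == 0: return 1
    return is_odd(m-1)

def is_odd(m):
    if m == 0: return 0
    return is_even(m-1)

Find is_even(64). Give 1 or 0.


is_even(64) = is_odd(63)
is_odd(63) = is_even(62)
is_even(62) = is_odd(61)
is_odd(61) = is_even(60)
is_even(60) = is_odd(59)
is_odd(59) = is_even(58)
is_even(58) = is_odd(57)
is_odd(57) = is_even(56)
is_even(56) = is_odd(55)
is_odd(55) = is_even(54)
is_even(54) = is_odd(53)
is_odd(53) = is_even(52)
is_even(52) = is_odd(51)
is_odd(51) = is_even(50)
is_even(50) = is_odd(49)
is_odd(49) = is_even(48)
is_even(48) = is_odd(47)
is_odd(47) = is_even(46)
is_even(46) = is_odd(45)
is_odd(45) = is_even(44)
is_even(44) = is_odd(43)
is_odd(43) = is_even(42)
is_even(42) = is_odd(41)
is_odd(41) = is_even(40)
is_even(40) = is_odd(39)
is_odd(39) = is_even(38)
is_even(38) = is_odd(37)
is_odd(37) = is_even(36)
is_even(36) = is_odd(35)
is_odd(35) = is_even(34)
is_even(34) = is_odd(33)
is_odd(33) = is_even(32)
is_even(32) = is_odd(31)
is_odd(31) = is_even(30)
is_even(30) = is_odd(29)
is_odd(29) = is_even(28)
is_even(28) = is_odd(27)
is_odd(27) = is_even(26)
is_even(26) = is_odd(25)
is_odd(25) = is_even(24)
is_even(24) = is_odd(23)
is_odd(23) = is_even(22)
is_even(22) = is_odd(21)
is_odd(21) = is_even(20)
is_even(20) = is_odd(19)
is_odd(19) = is_even(18)
is_even(18) = is_odd(17)
is_odd(17) = is_even(16)
is_even(16) = is_odd(15)
is_odd(15) = is_even(14)
is_even(14) = is_odd(13)
is_odd(13) = is_even(12)
is_even(12) = is_odd(11)
is_odd(11) = is_even(10)
is_even(10) = is_odd(9)
is_odd(9) = is_even(8)
is_even(8) = is_odd(7)
is_odd(7) = is_even(6)
is_even(6) = is_odd(5)
is_odd(5) = is_even(4)
is_even(4) = is_odd(3)
is_odd(3) = is_even(2)
is_even(2) = is_odd(1)
is_odd(1) = is_even(0)
is_even(0) = 1  (base case)
Result: 1

1


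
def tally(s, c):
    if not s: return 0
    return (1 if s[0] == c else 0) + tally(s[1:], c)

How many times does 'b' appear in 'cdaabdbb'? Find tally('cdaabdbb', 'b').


s[0]='c' != 'b' -> 0
s[0]='d' != 'b' -> 0
s[0]='a' != 'b' -> 0
s[0]='a' != 'b' -> 0
s[0]='b' == 'b' -> 1
s[0]='d' != 'b' -> 0
s[0]='b' == 'b' -> 1
s[0]='b' == 'b' -> 1
Sum: 0 + 0 + 0 + 0 + 1 + 0 + 1 + 1 = 3

3


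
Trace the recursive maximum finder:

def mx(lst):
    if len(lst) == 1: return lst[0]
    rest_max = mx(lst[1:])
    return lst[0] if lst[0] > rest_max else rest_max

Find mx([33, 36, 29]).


mx([33, 36, 29]): compare 33 with mx([36, 29])
mx([36, 29]): compare 36 with mx([29])
mx([29]) = 29  (base case)
Compare 36 with 29 -> 36
Compare 33 with 36 -> 36

36


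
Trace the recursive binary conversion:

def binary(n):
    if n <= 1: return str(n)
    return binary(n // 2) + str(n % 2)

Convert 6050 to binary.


binary(6050) = binary(3025) + '0'
binary(3025) = binary(1512) + '1'
binary(1512) = binary(756) + '0'
binary(756) = binary(378) + '0'
binary(378) = binary(189) + '0'
binary(189) = binary(94) + '1'
binary(94) = binary(47) + '0'
binary(47) = binary(23) + '1'
binary(23) = binary(11) + '1'
binary(11) = binary(5) + '1'
binary(5) = binary(2) + '1'
binary(2) = binary(1) + '0'
binary(1) = '1'  (base case)
Concatenating: '1' + '0' + '1' + '1' + '1' + '1' + '0' + '1' + '0' + '0' + '0' + '1' + '0' = '1011110100010'

1011110100010


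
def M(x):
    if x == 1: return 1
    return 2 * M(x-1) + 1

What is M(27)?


M(27) = 2 * M(26) + 1
M(26) = 2 * M(25) + 1
M(25) = 2 * M(24) + 1
M(24) = 2 * M(23) + 1
M(23) = 2 * M(22) + 1
M(22) = 2 * M(21) + 1
M(21) = 2 * M(20) + 1
M(20) = 2 * M(19) + 1
M(19) = 2 * M(18) + 1
M(18) = 2 * M(17) + 1
M(17) = 2 * M(16) + 1
M(16) = 2 * M(15) + 1
M(15) = 2 * M(14) + 1
M(14) = 2 * M(13) + 1
M(13) = 2 * M(12) + 1
M(12) = 2 * M(11) + 1
M(11) = 2 * M(10) + 1
M(10) = 2 * M(9) + 1
M(9) = 2 * M(8) + 1
M(8) = 2 * M(7) + 1
M(7) = 2 * M(6) + 1
M(6) = 2 * M(5) + 1
M(5) = 2 * M(4) + 1
M(4) = 2 * M(3) + 1
M(3) = 2 * M(2) + 1
M(2) = 2 * M(1) + 1
M(1) = 1  (base case)
M(2) = 2 * 1 + 1 = 3
M(3) = 2 * 3 + 1 = 7
M(4) = 2 * 7 + 1 = 15
M(5) = 2 * 15 + 1 = 31
M(6) = 2 * 31 + 1 = 63
M(7) = 2 * 63 + 1 = 127
M(8) = 2 * 127 + 1 = 255
M(9) = 2 * 255 + 1 = 511
M(10) = 2 * 511 + 1 = 1023
M(11) = 2 * 1023 + 1 = 2047
M(12) = 2 * 2047 + 1 = 4095
M(13) = 2 * 4095 + 1 = 8191
M(14) = 2 * 8191 + 1 = 16383
M(15) = 2 * 16383 + 1 = 32767
M(16) = 2 * 32767 + 1 = 65535
M(17) = 2 * 65535 + 1 = 131071
M(18) = 2 * 131071 + 1 = 262143
M(19) = 2 * 262143 + 1 = 524287
M(20) = 2 * 524287 + 1 = 1048575
M(21) = 2 * 1048575 + 1 = 2097151
M(22) = 2 * 2097151 + 1 = 4194303
M(23) = 2 * 4194303 + 1 = 8388607
M(24) = 2 * 8388607 + 1 = 16777215
M(25) = 2 * 16777215 + 1 = 33554431
M(26) = 2 * 33554431 + 1 = 67108863
M(27) = 2 * 67108863 + 1 = 134217727

134217727


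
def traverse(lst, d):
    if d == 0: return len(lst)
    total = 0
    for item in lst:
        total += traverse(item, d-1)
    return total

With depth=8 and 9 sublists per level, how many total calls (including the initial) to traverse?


At depth 0 (root): 1 call
At depth 1: each of 1 parents calls traverse on 9 children = 9 calls
At depth 2: each of 9 parents calls traverse on 9 children = 81 calls
At depth 3: each of 81 parents calls traverse on 9 children = 729 calls
At depth 4: each of 729 parents calls traverse on 9 children = 6561 calls
At depth 5: each of 6561 parents calls traverse on 9 children = 59049 calls
At depth 6: each of 59049 parents calls traverse on 9 children = 531441 calls
At depth 7: each of 531441 parents calls traverse on 9 children = 4782969 calls
At depth 8: each of 4782969 parents calls traverse on 9 children = 43046721 calls
Total: 1 + 9 + 81 + 729 + 6561 + 59049 + 531441 + 4782969 + 43046721 = 48427561

48427561
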